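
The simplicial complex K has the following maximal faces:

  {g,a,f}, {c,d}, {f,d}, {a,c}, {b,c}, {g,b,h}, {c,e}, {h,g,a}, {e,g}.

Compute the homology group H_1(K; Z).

H_1 ≅ Z^3.

Fix the vertex order a < b < c < d < e < f < g < h and write every simplex with vertices in increasing order. Then dim K = 2 and the simplices of K are:

  0-simplices (8): a, b, c, d, e, f, g, h
  1-simplices (13): ac, af, ag, ah, bc, bg, bh, cd, ce, df, eg, fg, gh
  2-simplices (3): afg, agh, bgh

so the chain groups are C_0 ≅ Z^8, C_1 ≅ Z^13, C_2 ≅ Z^3.

Boundary ∂_1: C_1 → C_0 is given by ∂[p,q] = [q] − [p]. For instance
  ∂ce = e − c.
This gives a 8×13 integer matrix of rank 7; reducing to Smith normal form yields diagonal entries (1,1,1,1,1,1,1).

The boundary map ∂_2: C_2 → C_1 sends each 2-simplex [p,q,r] to [q,r] − [p,r] + [p,q]. For instance
  ∂agh = gh − ah + ag,
  ∂bgh = gh − bh + bg.
The 13×3 boundary matrix has rank 3 and Smith normal form diag(1,1,1).

Now H_k = ker ∂_k / im ∂_{k+1}, so:

  H_1: rank ker ∂_1 − rank ∂_2 = (13 − 7) − 3 = 3, and the invariant factors of ∂_2 are all 1, so H_1 = Z^3.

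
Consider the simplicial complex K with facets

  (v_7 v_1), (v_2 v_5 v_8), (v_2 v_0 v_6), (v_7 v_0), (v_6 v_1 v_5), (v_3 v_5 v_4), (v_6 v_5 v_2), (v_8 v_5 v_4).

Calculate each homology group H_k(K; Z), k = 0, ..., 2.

H_0 = Z,  H_1 = Z,  H_2 = 0.

Fix the vertex order v_0 < v_1 < v_2 < v_3 < v_4 < v_5 < v_6 < v_7 < v_8 and write every simplex with vertices in increasing order. Then dim K = 2 and the simplices of K are:

  0-simplices (9): [v_0], [v_1], [v_2], [v_3], [v_4], [v_5], [v_6], [v_7], [v_8]
  1-simplices (15): (15 of them)
  2-simplices (6): [v_0,v_2,v_6], [v_1,v_5,v_6], [v_2,v_5,v_6], [v_2,v_5,v_8], [v_3,v_4,v_5], [v_4,v_5,v_8]

so the chain groups are C_0 ≅ Z^9, C_1 ≅ Z^15, C_2 ≅ Z^6.

∂_1: C_1 → C_0 maps an edge to its endpoints' difference, ∂[p,q] = q − p. For instance
  ∂[v_5,v_8] = [v_8] − [v_5].
This gives a 9×15 integer matrix of rank 8; reducing to Smith normal form yields diagonal entries (1,1,1,1,1,1,1,1).

Boundary ∂_2: C_2 → C_1 sends each 2-simplex [p,q,r] to [q,r] − [p,r] + [p,q]. For instance
  ∂[v_0,v_2,v_6] = [v_2,v_6] − [v_0,v_6] + [v_0,v_2],
  ∂[v_1,v_5,v_6] = [v_5,v_6] − [v_1,v_6] + [v_1,v_5].
As a 15×6 matrix over Z this has rank 6, with invariant factors (1,1,1,1,1,1).

Now H_k = ker ∂_k / im ∂_{k+1}, so:

  H_0: rank C_0 − rank ∂_1 = 9 − 8 = 1, and the invariant factors of ∂_1 are all 1, so H_0 ≅ Z.
  H_1: rank ker ∂_1 − rank ∂_2 = (15 − 8) − 6 = 1, and the invariant factors of ∂_2 are all 1, so H_1 ≅ Z.
  H_2: rank ker ∂_2 − rank ∂_3 = (6 − 6) − 0 = 0, and there is no ∂_3, so H_2 ≅ 0.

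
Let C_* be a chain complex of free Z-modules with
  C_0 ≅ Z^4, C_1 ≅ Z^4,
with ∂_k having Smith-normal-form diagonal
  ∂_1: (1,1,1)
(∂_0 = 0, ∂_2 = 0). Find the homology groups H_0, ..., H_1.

H_0: b_0 = 4 − 0 − 3 = 1; torsion from ∂_1 factors > 1: none. So H_0 ≅ Z.
H_1: b_1 = 4 − 3 − 0 = 1; torsion from ∂_2 factors > 1: none. So H_1 ≅ Z.

H_0 ≅ Z,  H_1 ≅ Z.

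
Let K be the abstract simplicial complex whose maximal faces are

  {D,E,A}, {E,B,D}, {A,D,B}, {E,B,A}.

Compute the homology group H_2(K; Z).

H_2 ≅ Z.

Take the total order A < B < D < E on the vertex set. Then K (dimension 2) consists of the simplices:

  0-simplices (4): A, B, D, E
  1-simplices (6): AB, AD, AE, BD, BE, DE
  2-simplices (4): ABD, ABE, ADE, BDE

so the chain groups are C_0 ≅ Z^4, C_1 ≅ Z^6, C_2 ≅ Z^4.

Boundary ∂_1: C_1 → C_0 maps an edge to its endpoints' difference, ∂[p,q] = q − p.
The resulting 4×6 matrix has rank 3, and its Smith normal form has invariant factors (1,1,1).

The boundary map ∂_2: C_2 → C_1 acts by ∂[p,q,r] = [q,r] − [p,r] + [p,q]. For instance
  ∂ABD = BD − AD + AB,
  ∂ADE = DE − AE + AD.
This gives a 6×4 integer matrix of rank 3; reducing to Smith normal form yields diagonal entries (1,1,1).

Reading off H_k = ker ∂_k / im ∂_{k+1}:

  H_2: rank ker ∂_2 − rank ∂_3 = (4 − 3) − 0 = 1, and there is no ∂_3, so H_2 ≅ Z.

(K is a triangulation of the 2-sphere S^2.)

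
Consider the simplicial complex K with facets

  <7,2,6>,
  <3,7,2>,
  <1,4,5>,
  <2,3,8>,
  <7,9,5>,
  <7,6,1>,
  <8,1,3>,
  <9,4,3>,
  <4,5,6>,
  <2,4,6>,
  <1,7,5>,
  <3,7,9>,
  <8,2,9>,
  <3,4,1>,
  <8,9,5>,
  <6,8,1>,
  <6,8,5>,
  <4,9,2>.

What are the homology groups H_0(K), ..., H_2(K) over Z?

H_0 = Z,  H_1 = Z × Z/2,  H_2 = 0.

Fix the vertex order 1 < 2 < 3 < 4 < 5 < 6 < 7 < 8 < 9 and write every simplex with vertices in increasing order. Then dim K = 2 and the simplices of K are:

  0-simplices (9): [1], [2], [3], [4], [5], [6], [7], [8], [9]
  1-simplices (27): (27 of them)
  2-simplices (18): [1,3,4], [1,3,8], [1,4,5], [1,5,7], [1,6,7], [1,6,8], [2,3,7], [2,3,8], [2,4,6], [2,4,9], [2,6,7], [2,8,9], [3,4,9], [3,7,9], [4,5,6], [5,6,8], [5,7,9], [5,8,9]

Hence C_0 ≅ Z^9, C_1 ≅ Z^27, C_2 ≅ Z^18.

The boundary map ∂_1: C_1 → C_0 maps an edge to its endpoints' difference, ∂[p,q] = q − p.
This gives a 9×27 integer matrix of rank 8; reducing to Smith normal form yields diagonal entries (1,1,1,1,1,1,1,1).

The boundary map ∂_2: C_2 → C_1 acts by ∂[p,q,r] = [q,r] − [p,r] + [p,q]. For instance
  ∂[5,7,9] = [7,9] − [5,9] + [5,7],
  ∂[2,8,9] = [8,9] − [2,9] + [2,8].
The 27×18 boundary matrix has rank 18 and Smith normal form diag(1,1,1,1,1,1,1,1,1,1,1,1,1,1,1,1,1,2).

Reading off H_k = ker ∂_k / im ∂_{k+1}:

  H_0: rank C_0 − rank ∂_1 = 9 − 8 = 1, and the invariant factors of ∂_1 are all 1, so H_0 = Z.
  H_1: rank ker ∂_1 − rank ∂_2 = (27 − 8) − 18 = 1, and ∂_2 has invariant factor 2 > 1, so H_1 = Z × Z/2.
  H_2: rank ker ∂_2 − rank ∂_3 = (18 − 18) − 0 = 0, and there is no ∂_3, so H_2 = 0.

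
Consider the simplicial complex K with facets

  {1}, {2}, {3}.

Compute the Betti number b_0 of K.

b_0 = 3.

K has 3 vertices.
rank ∂_0 = 0, rank ∂_1 = 0 ⇒ b_0 = 3 − 0 − 0 = 3. So H_0 = Z^3.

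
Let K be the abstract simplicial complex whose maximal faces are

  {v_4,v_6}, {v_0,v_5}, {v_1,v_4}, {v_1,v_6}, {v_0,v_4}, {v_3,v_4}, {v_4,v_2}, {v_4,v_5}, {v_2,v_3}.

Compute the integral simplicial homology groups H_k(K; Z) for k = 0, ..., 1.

We work with the vertex ordering v_0 < v_1 < v_2 < v_3 < v_4 < v_5 < v_6. The simplices of K, each written with vertices in increasing order, are:

  0-simplices (7): [v_0], [v_1], [v_2], [v_3], [v_4], [v_5], [v_6]
  1-simplices (9): [v_0,v_4], [v_0,v_5], [v_1,v_4], [v_1,v_6], [v_2,v_3], [v_2,v_4], [v_3,v_4], [v_4,v_5], [v_4,v_6]

giving chain groups C_0 ≅ Z^7, C_1 ≅ Z^9.

Boundary ∂_1: C_1 → C_0 maps an edge to its endpoints' difference, ∂[p,q] = q − p.
The resulting 7×9 matrix has rank 6, and its Smith normal form has invariant factors (1,1,1,1,1,1).

From H_k ≅ ker(∂_k) / im(∂_{k+1}) we obtain:

  H_0: rank C_0 − rank ∂_1 = 7 − 6 = 1, and the invariant factors of ∂_1 are all 1, so H_0 ≅ Z.
  H_1: rank ker ∂_1 − rank ∂_2 = (9 − 6) − 0 = 3, and there is no ∂_2, so H_1 ≅ Z^3.

As a check, the Euler characteristic is 7 − 9 = -2, which agrees with 1 − 3 = -2.

H_0 = Z,  H_1 = Z^3.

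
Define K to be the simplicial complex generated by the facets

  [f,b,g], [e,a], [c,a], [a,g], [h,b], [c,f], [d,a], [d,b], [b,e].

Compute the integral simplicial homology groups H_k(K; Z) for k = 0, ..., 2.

H_0 = Z,  H_1 = Z^3,  H_2 = 0.

We work with the vertex ordering a < b < c < d < e < f < g < h. The simplices of K, each written with vertices in increasing order, are:

  0-simplices (8): a, b, c, d, e, f, g, h
  1-simplices (11): ac, ad, ae, ag, bd, be, bf, bg, bh, cf, fg
  2-simplices (1): bfg

giving chain groups C_0 ≅ Z^8, C_1 ≅ Z^11, C_2 ≅ Z^1.

Boundary ∂_1: C_1 → C_0 sends each edge [p,q] (with p < q) to q − p. For instance
  ∂fg = g − f.
This gives a 8×11 integer matrix of rank 7; reducing to Smith normal form yields diagonal entries (1,1,1,1,1,1,1).

The boundary map ∂_2: C_2 → C_1 acts by ∂[p,q,r] = [q,r] − [p,r] + [p,q]. For instance
  ∂bfg = fg − bg + bf.
The 11×1 boundary matrix has rank 1 and Smith normal form diag(1).

From H_k ≅ ker(∂_k) / im(∂_{k+1}) we obtain:

  H_0: rank C_0 − rank ∂_1 = 8 − 7 = 1, and the invariant factors of ∂_1 are all 1, so H_0 ≅ Z.
  H_1: rank ker ∂_1 − rank ∂_2 = (11 − 7) − 1 = 3, and the invariant factors of ∂_2 are all 1, so H_1 ≅ Z^3.
  H_2: rank ker ∂_2 − rank ∂_3 = (1 − 1) − 0 = 0, and there is no ∂_3, so H_2 ≅ 0.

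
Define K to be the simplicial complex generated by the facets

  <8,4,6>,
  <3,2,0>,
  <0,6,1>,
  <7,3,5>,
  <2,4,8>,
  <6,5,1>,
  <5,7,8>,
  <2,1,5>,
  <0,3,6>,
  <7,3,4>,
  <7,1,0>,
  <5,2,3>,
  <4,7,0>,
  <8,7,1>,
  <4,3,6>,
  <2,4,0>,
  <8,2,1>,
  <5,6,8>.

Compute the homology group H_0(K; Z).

Order the vertices as 0 < 1 < 2 < 3 < 4 < 5 < 6 < 7 < 8. Listing each simplex with vertices in this order, K has dimension 2 with simplices:

  0-simplices (9): [0], [1], [2], [3], [4], [5], [6], [7], [8]
  1-simplices (27): (27 of them)
  2-simplices (18): [0,1,6], [0,1,7], [0,2,3], [0,2,4], [0,3,6], [0,4,7], [1,2,5], [1,2,8], [1,5,6], [1,7,8], [2,3,5], [2,4,8], [3,4,6], [3,4,7], [3,5,7], [4,6,8], [5,6,8], [5,7,8]

giving chain groups C_0 ≅ Z^9, C_1 ≅ Z^27, C_2 ≅ Z^18.

∂_1: C_1 → C_0 maps an edge to its endpoints' difference, ∂[p,q] = q − p. For instance
  ∂[1,2] = [2] − [1].
As a 9×27 matrix over Z this has rank 8, with invariant factors (1,1,1,1,1,1,1,1).

Boundary ∂_2: C_2 → C_1 acts by ∂[p,q,r] = [q,r] − [p,r] + [p,q]. For instance
  ∂[2,3,5] = [3,5] − [2,5] + [2,3],
  ∂[1,2,5] = [2,5] − [1,5] + [1,2].
The 27×18 boundary matrix has rank 18 and Smith normal form diag(1,1,1,1,1,1,1,1,1,1,1,1,1,1,1,1,1,2).

Computing H_k = (kernel of ∂_k) / (image of ∂_{k+1}):

  H_0: rank C_0 − rank ∂_1 = 9 − 8 = 1, and the invariant factors of ∂_1 are all 1, so H_0 ≅ Z.

(K is a triangulation of the Klein bottle.)

H_0 = Z.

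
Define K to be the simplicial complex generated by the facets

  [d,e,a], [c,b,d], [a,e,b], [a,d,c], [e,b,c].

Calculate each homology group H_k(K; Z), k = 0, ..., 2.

Order the vertices as a < b < c < d < e. Listing each simplex with vertices in this order, K has dimension 2 with simplices:

  0-simplices (5): a, b, c, d, e
  1-simplices (10): ab, ac, ad, ae, bc, bd, be, cd, ce, de
  2-simplices (5): abe, acd, ade, bcd, bce

giving chain groups C_0 ≅ Z^5, C_1 ≅ Z^10, C_2 ≅ Z^5.

∂_1: C_1 → C_0 sends each edge [p,q] (with p < q) to q − p.
The resulting 5×10 matrix has rank 4, and its Smith normal form has invariant factors (1,1,1,1).

The boundary map ∂_2: C_2 → C_1 sends each 2-simplex [p,q,r] to [q,r] − [p,r] + [p,q]. For instance
  ∂abe = be − ae + ab,
  ∂acd = cd − ad + ac.
This gives a 10×5 integer matrix of rank 5; reducing to Smith normal form yields diagonal entries (1,1,1,1,1).

From H_k ≅ ker(∂_k) / im(∂_{k+1}) we obtain:

  H_0: rank C_0 − rank ∂_1 = 5 − 4 = 1, and the invariant factors of ∂_1 are all 1, so H_0 ≅ Z.
  H_1: rank ker ∂_1 − rank ∂_2 = (10 − 4) − 5 = 1, and the invariant factors of ∂_2 are all 1, so H_1 ≅ Z.
  H_2: rank ker ∂_2 − rank ∂_3 = (5 − 5) − 0 = 0, and there is no ∂_3, so H_2 ≅ 0.

(K is a triangulation of the Möbius band.)

H_0 ≅ Z,  H_1 ≅ Z,  H_2 = 0.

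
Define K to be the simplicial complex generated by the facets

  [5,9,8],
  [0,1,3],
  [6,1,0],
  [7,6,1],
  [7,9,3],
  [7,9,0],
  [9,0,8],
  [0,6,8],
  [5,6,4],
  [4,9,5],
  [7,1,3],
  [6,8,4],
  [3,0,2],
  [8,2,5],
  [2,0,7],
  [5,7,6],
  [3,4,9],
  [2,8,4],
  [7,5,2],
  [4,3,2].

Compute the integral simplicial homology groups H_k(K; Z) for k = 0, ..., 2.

K has 10 vertices, 30 edges, 20 triangles.
rank ∂_0 = 0, rank ∂_1 = 9 ⇒ b_0 = 10 − 0 − 9 = 1; all invariant factors of ∂_1 are 1 so no torsion. So H_0 ≅ Z.
rank ∂_1 = 9, rank ∂_2 = 20 ⇒ b_1 = 30 − 9 − 20 = 1; ∂_2 has invariant factor(s) [2] giving torsion. So H_1 ≅ Z ⊕ Z_2.
rank ∂_2 = 20, rank ∂_3 = 0 ⇒ b_2 = 20 − 20 − 0 = 0. So H_2 ≅ 0.

H_0 ≅ Z,  H_1 ≅ Z ⊕ Z_2,  H_2 = 0.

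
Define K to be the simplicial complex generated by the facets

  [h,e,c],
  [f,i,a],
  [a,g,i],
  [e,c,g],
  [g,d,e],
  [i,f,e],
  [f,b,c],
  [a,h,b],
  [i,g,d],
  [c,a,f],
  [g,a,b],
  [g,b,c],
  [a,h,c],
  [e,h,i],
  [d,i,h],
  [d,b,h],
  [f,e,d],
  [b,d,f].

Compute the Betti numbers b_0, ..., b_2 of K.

Fix the vertex order a < b < c < d < e < f < g < h < i and write every simplex with vertices in increasing order. Then dim K = 2 and the simplices of K are:

  0-simplices (9): a, b, c, d, e, f, g, h, i
  1-simplices (27): ab, ac, af, ag, ah, ai, bc, bd, bf, bg, bh, ce, cf, cg, ch, de, df, dg, dh, di, ef, eg, eh, ei, fi, gi, hi
  2-simplices (18): abg, abh, acf, ach, afi, agi, bcf, bcg, bdf, bdh, ceg, ceh, def, deg, dgi, dhi, efi, ehi

giving chain groups C_0 ≅ Z^9, C_1 ≅ Z^27, C_2 ≅ Z^18.

The boundary map ∂_1: C_1 → C_0 maps an edge to its endpoints' difference, ∂[p,q] = q − p.
The 9×27 boundary matrix has rank 8 and Smith normal form diag(1,1,1,1,1,1,1,1).

Boundary ∂_2: C_2 → C_1 maps a triangle to the signed sum of its edges. For instance
  ∂efi = fi − ei + ef,
  ∂afi = fi − ai + af.
The resulting 27×18 matrix has rank 18, and its Smith normal form has invariant factors (1,1,1,1,1,1,1,1,1,1,1,1,1,1,1,1,1,2).

Computing H_k = (kernel of ∂_k) / (image of ∂_{k+1}):

  H_0: rank C_0 − rank ∂_1 = 9 − 8 = 1, and the invariant factors of ∂_1 are all 1, so H_0 ≅ Z.
  H_1: rank ker ∂_1 − rank ∂_2 = (27 − 8) − 18 = 1, and ∂_2 has invariant factor 2 > 1, so H_1 ≅ Z ⊕ Z_2.
  H_2: rank ker ∂_2 − rank ∂_3 = (18 − 18) − 0 = 0, and there is no ∂_3, so H_2 ≅ 0.

Hence the Betti numbers are b_0 = 1, b_1 = 1, b_2 = 0.

b_0 = 1, b_1 = 1, b_2 = 0.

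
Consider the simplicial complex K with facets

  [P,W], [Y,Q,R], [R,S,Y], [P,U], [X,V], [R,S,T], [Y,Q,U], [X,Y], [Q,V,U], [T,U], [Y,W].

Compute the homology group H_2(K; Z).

Take the total order P < Q < R < S < T < U < V < W < X < Y on the vertex set. Then K (dimension 2) consists of the simplices:

  0-simplices (10): P, Q, R, S, T, U, V, W, X, Y
  1-simplices (17): PU, PW, QR, QU, QV, QY, RS, RT, RY, ST, SY, TU, UV, UY, VX, WY, XY
  2-simplices (5): QRY, QUV, QUY, RST, RSY

giving chain groups C_0 ≅ Z^10, C_1 ≅ Z^17, C_2 ≅ Z^5.

∂_1: C_1 → C_0 is given by ∂[p,q] = [q] − [p].
The 10×17 boundary matrix has rank 9 and Smith normal form diag(1,1,1,1,1,1,1,1,1).

Boundary ∂_2: C_2 → C_1 maps a triangle to the signed sum of its edges. For instance
  ∂QRY = RY − QY + QR,
  ∂RST = ST − RT + RS.
This gives a 17×5 integer matrix of rank 5; reducing to Smith normal form yields diagonal entries (1,1,1,1,1).

Now H_k = ker ∂_k / im ∂_{k+1}, so:

  H_2: rank ker ∂_2 − rank ∂_3 = (5 − 5) − 0 = 0, and there is no ∂_3, so H_2 = 0.

H_2 = 0.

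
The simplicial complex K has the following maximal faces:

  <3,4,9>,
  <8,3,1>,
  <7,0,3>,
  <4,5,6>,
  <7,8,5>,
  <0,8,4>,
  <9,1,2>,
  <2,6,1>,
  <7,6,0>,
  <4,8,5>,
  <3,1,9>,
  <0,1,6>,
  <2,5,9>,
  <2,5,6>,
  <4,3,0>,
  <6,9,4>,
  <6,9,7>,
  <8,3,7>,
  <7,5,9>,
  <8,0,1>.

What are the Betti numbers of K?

b_0 = 1, b_1 = 1, b_2 = 0.

Order the vertices as 0 < 1 < 2 < 3 < 4 < 5 < 6 < 7 < 8 < 9. Listing each simplex with vertices in this order, K has dimension 2 with simplices:

  0-simplices (10): [0], [1], [2], [3], [4], [5], [6], [7], [8], [9]
  1-simplices (30): (30 of them)
  2-simplices (20): (20 of them)

Hence C_0 ≅ Z^10, C_1 ≅ Z^30, C_2 ≅ Z^20.

The boundary map ∂_1: C_1 → C_0 sends each edge [p,q] (with p < q) to q − p.
This gives a 10×30 integer matrix of rank 9; reducing to Smith normal form yields diagonal entries (1,1,1,1,1,1,1,1,1).

The boundary map ∂_2: C_2 → C_1 sends each 2-simplex [p,q,r] to [q,r] − [p,r] + [p,q]. For instance
  ∂[1,3,9] = [3,9] − [1,9] + [1,3],
  ∂[5,7,8] = [7,8] − [5,8] + [5,7].
The 30×20 boundary matrix has rank 20 and Smith normal form diag(1,1,1,1,1,1,1,1,1,1,1,1,1,1,1,1,1,1,1,2).

From H_k ≅ ker(∂_k) / im(∂_{k+1}) we obtain:

  H_0: rank C_0 − rank ∂_1 = 10 − 9 = 1, and the invariant factors of ∂_1 are all 1, so H_0 = Z.
  H_1: rank ker ∂_1 − rank ∂_2 = (30 − 9) − 20 = 1, and ∂_2 has invariant factor 2 > 1, so H_1 = Z ⊕ Z/2Z.
  H_2: rank ker ∂_2 − rank ∂_3 = (20 − 20) − 0 = 0, and there is no ∂_3, so H_2 = 0.

As a check, the Euler characteristic is 10 − 30 + 20 = 0, which agrees with 1 − 1 + 0 = 0.

Hence the Betti numbers are b_0 = 1, b_1 = 1, b_2 = 0.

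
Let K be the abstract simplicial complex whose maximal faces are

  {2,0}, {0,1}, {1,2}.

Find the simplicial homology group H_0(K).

Order the vertices as 0 < 1 < 2. Listing each simplex with vertices in this order, K has dimension 1 with simplices:

  0-simplices (3): [0], [1], [2]
  1-simplices (3): [0,1], [0,2], [1,2]

Hence C_0 ≅ Z^3, C_1 ≅ Z^3.

The boundary map ∂_1: C_1 → C_0 maps an edge to its endpoints' difference, ∂[p,q] = q − p. For instance
  ∂[1,2] = [2] − [1].
The resulting 3×3 matrix has rank 2, and its Smith normal form has invariant factors (1,1).

Reading off H_k = ker ∂_k / im ∂_{k+1}:

  H_0: rank C_0 − rank ∂_1 = 3 − 2 = 1, and the invariant factors of ∂_1 are all 1, so H_0 ≅ Z.

(K is a triangulation of the circle S^1.)

H_0 = Z.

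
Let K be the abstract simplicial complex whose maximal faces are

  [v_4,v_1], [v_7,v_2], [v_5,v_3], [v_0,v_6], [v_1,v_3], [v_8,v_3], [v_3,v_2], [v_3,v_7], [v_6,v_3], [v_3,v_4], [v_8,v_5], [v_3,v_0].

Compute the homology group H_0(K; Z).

Fix the vertex order v_0 < v_1 < v_2 < v_3 < v_4 < v_5 < v_6 < v_7 < v_8 and write every simplex with vertices in increasing order. Then dim K = 1 and the simplices of K are:

  0-simplices (9): [v_0], [v_1], [v_2], [v_3], [v_4], [v_5], [v_6], [v_7], [v_8]
  1-simplices (12): [v_0,v_3], [v_0,v_6], [v_1,v_3], [v_1,v_4], [v_2,v_3], [v_2,v_7], [v_3,v_4], [v_3,v_5], [v_3,v_6], [v_3,v_7], [v_3,v_8], [v_5,v_8]

so the chain groups are C_0 ≅ Z^9, C_1 ≅ Z^12.

The boundary map ∂_1: C_1 → C_0 sends each edge [p,q] (with p < q) to q − p.
As a 9×12 matrix over Z this has rank 8, with invariant factors (1,1,1,1,1,1,1,1).

Now H_k = ker ∂_k / im ∂_{k+1}, so:

  H_0: rank C_0 − rank ∂_1 = 9 − 8 = 1, and the invariant factors of ∂_1 are all 1, so H_0 = Z.

(K is a triangulation of a wedge of 4 circles.)

H_0 ≅ Z.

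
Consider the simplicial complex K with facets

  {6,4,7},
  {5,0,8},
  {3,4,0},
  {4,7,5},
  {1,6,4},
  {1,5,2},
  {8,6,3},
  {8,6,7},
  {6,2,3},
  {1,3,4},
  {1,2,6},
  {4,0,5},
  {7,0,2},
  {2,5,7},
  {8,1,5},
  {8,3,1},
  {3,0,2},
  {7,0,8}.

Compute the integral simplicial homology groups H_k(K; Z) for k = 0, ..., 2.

We work with the vertex ordering 0 < 1 < 2 < 3 < 4 < 5 < 6 < 7 < 8. The simplices of K, each written with vertices in increasing order, are:

  0-simplices (9): [0], [1], [2], [3], [4], [5], [6], [7], [8]
  1-simplices (27): (27 of them)
  2-simplices (18): [0,2,3], [0,2,7], [0,3,4], [0,4,5], [0,5,8], [0,7,8], [1,2,5], [1,2,6], [1,3,4], [1,3,8], [1,4,6], [1,5,8], [2,3,6], [2,5,7], [3,6,8], [4,5,7], [4,6,7], [6,7,8]

so the chain groups are C_0 ≅ Z^9, C_1 ≅ Z^27, C_2 ≅ Z^18.

Boundary ∂_1: C_1 → C_0 is given by ∂[p,q] = [q] − [p].
The resulting 9×27 matrix has rank 8, and its Smith normal form has invariant factors (1,1,1,1,1,1,1,1).

The boundary map ∂_2: C_2 → C_1 sends each 2-simplex [p,q,r] to [q,r] − [p,r] + [p,q]. For instance
  ∂[2,3,6] = [3,6] − [2,6] + [2,3],
  ∂[1,4,6] = [4,6] − [1,6] + [1,4].
This gives a 27×18 integer matrix of rank 18; reducing to Smith normal form yields diagonal entries (1,1,1,1,1,1,1,1,1,1,1,1,1,1,1,1,1,2).

Computing H_k = (kernel of ∂_k) / (image of ∂_{k+1}):

  H_0: rank C_0 − rank ∂_1 = 9 − 8 = 1, and the invariant factors of ∂_1 are all 1, so H_0 ≅ Z.
  H_1: rank ker ∂_1 − rank ∂_2 = (27 − 8) − 18 = 1, and ∂_2 has invariant factor 2 > 1, so H_1 ≅ Z × Z/2.
  H_2: rank ker ∂_2 − rank ∂_3 = (18 − 18) − 0 = 0, and there is no ∂_3, so H_2 ≅ 0.

As a check, the Euler characteristic is 9 − 27 + 18 = 0, which agrees with 1 − 1 + 0 = 0.

H_0 = Z,  H_1 = Z × Z/2,  H_2 = 0.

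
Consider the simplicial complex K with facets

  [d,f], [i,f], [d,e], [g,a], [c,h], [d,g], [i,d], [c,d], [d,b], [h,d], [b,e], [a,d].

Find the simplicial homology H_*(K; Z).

H_0 ≅ Z,  H_1 ≅ Z^4.

Take the total order a < b < c < d < e < f < g < h < i on the vertex set. Then K (dimension 1) consists of the simplices:

  0-simplices (9): a, b, c, d, e, f, g, h, i
  1-simplices (12): ad, ag, bd, be, cd, ch, de, df, dg, dh, di, fi

giving chain groups C_0 ≅ Z^9, C_1 ≅ Z^12.

Boundary ∂_1: C_1 → C_0 is given by ∂[p,q] = [q] − [p].
The 9×12 boundary matrix has rank 8 and Smith normal form diag(1,1,1,1,1,1,1,1).

Now H_k = ker ∂_k / im ∂_{k+1}, so:

  H_0: rank C_0 − rank ∂_1 = 9 − 8 = 1, and the invariant factors of ∂_1 are all 1, so H_0 = Z.
  H_1: rank ker ∂_1 − rank ∂_2 = (12 − 8) − 0 = 4, and there is no ∂_2, so H_1 = Z^4.

As a check, the Euler characteristic is 9 − 12 = -3, which agrees with 1 − 4 = -3.
(K is a triangulation of a wedge of 4 circles.)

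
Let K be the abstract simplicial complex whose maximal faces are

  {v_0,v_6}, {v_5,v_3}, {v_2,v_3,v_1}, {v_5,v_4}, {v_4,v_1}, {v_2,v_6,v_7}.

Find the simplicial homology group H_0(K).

H_0 ≅ Z.

Fix the vertex order v_0 < v_1 < v_2 < v_3 < v_4 < v_5 < v_6 < v_7 and write every simplex with vertices in increasing order. Then dim K = 2 and the simplices of K are:

  0-simplices (8): [v_0], [v_1], [v_2], [v_3], [v_4], [v_5], [v_6], [v_7]
  1-simplices (10): [v_0,v_6], [v_1,v_2], [v_1,v_3], [v_1,v_4], [v_2,v_3], [v_2,v_6], [v_2,v_7], [v_3,v_5], [v_4,v_5], [v_6,v_7]
  2-simplices (2): [v_1,v_2,v_3], [v_2,v_6,v_7]

Hence C_0 ≅ Z^8, C_1 ≅ Z^10, C_2 ≅ Z^2.

∂_1: C_1 → C_0 is given by ∂[p,q] = [q] − [p]. For instance
  ∂[v_1,v_2] = [v_2] − [v_1].
This gives a 8×10 integer matrix of rank 7; reducing to Smith normal form yields diagonal entries (1,1,1,1,1,1,1).

Boundary ∂_2: C_2 → C_1 sends each 2-simplex [p,q,r] to [q,r] − [p,r] + [p,q]. For instance
  ∂[v_1,v_2,v_3] = [v_2,v_3] − [v_1,v_3] + [v_1,v_2],
  ∂[v_2,v_6,v_7] = [v_6,v_7] − [v_2,v_7] + [v_2,v_6].
The resulting 10×2 matrix has rank 2, and its Smith normal form has invariant factors (1,1).

Now H_k = ker ∂_k / im ∂_{k+1}, so:

  H_0: rank C_0 − rank ∂_1 = 8 − 7 = 1, and the invariant factors of ∂_1 are all 1, so H_0 ≅ Z.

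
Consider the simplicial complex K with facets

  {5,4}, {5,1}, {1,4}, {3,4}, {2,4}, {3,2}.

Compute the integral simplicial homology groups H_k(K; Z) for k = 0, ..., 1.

Order the vertices as 1 < 2 < 3 < 4 < 5. Listing each simplex with vertices in this order, K has dimension 1 with simplices:

  0-simplices (5): [1], [2], [3], [4], [5]
  1-simplices (6): [1,4], [1,5], [2,3], [2,4], [3,4], [4,5]

so the chain groups are C_0 ≅ Z^5, C_1 ≅ Z^6.

Boundary ∂_1: C_1 → C_0 sends each edge [p,q] (with p < q) to q − p. For instance
  ∂[2,4] = [4] − [2].
As a 5×6 matrix over Z this has rank 4, with invariant factors (1,1,1,1).

Now H_k = ker ∂_k / im ∂_{k+1}, so:

  H_0: rank C_0 − rank ∂_1 = 5 − 4 = 1, and the invariant factors of ∂_1 are all 1, so H_0 = Z.
  H_1: rank ker ∂_1 − rank ∂_2 = (6 − 4) − 0 = 2, and there is no ∂_2, so H_1 = Z^2.

As a check, the Euler characteristic is 5 − 6 = -1, which agrees with 1 − 2 = -1.

H_0 ≅ Z,  H_1 ≅ Z^2.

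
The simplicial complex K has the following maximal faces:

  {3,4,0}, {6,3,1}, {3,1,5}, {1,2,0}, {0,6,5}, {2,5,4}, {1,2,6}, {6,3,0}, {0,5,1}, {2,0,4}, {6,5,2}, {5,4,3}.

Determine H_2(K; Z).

Take the total order 0 < 1 < 2 < 3 < 4 < 5 < 6 on the vertex set. Then K (dimension 2) consists of the simplices:

  0-simplices (7): [0], [1], [2], [3], [4], [5], [6]
  1-simplices (18): [0,1], [0,2], [0,3], [0,4], [0,5], [0,6], [1,2], [1,3], [1,5], [1,6], [2,4], [2,5], [2,6], [3,4], [3,5], [3,6], [4,5], [5,6]
  2-simplices (12): [0,1,2], [0,1,5], [0,2,4], [0,3,4], [0,3,6], [0,5,6], [1,2,6], [1,3,5], [1,3,6], [2,4,5], [2,5,6], [3,4,5]

Hence C_0 ≅ Z^7, C_1 ≅ Z^18, C_2 ≅ Z^12.

The boundary map ∂_1: C_1 → C_0 is given by ∂[p,q] = [q] − [p]. For instance
  ∂[0,6] = [6] − [0].
This gives a 7×18 integer matrix of rank 6; reducing to Smith normal form yields diagonal entries (1,1,1,1,1,1).

The boundary map ∂_2: C_2 → C_1 acts by ∂[p,q,r] = [q,r] − [p,r] + [p,q]. For instance
  ∂[2,4,5] = [4,5] − [2,5] + [2,4],
  ∂[3,4,5] = [4,5] − [3,5] + [3,4].
This gives a 18×12 integer matrix of rank 12; reducing to Smith normal form yields diagonal entries (1,1,1,1,1,1,1,1,1,1,1,2).

Computing H_k = (kernel of ∂_k) / (image of ∂_{k+1}):

  H_2: rank ker ∂_2 − rank ∂_3 = (12 − 12) − 0 = 0, and there is no ∂_3, so H_2 ≅ 0.

H_2 ≅ 0.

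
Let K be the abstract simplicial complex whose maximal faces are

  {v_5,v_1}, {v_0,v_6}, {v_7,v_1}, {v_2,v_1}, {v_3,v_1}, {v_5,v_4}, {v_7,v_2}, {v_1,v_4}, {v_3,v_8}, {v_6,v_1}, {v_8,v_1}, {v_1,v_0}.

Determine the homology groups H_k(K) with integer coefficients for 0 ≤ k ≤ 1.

H_0 = Z,  H_1 = Z^4.

We work with the vertex ordering v_0 < v_1 < v_2 < v_3 < v_4 < v_5 < v_6 < v_7 < v_8. The simplices of K, each written with vertices in increasing order, are:

  0-simplices (9): [v_0], [v_1], [v_2], [v_3], [v_4], [v_5], [v_6], [v_7], [v_8]
  1-simplices (12): [v_0,v_1], [v_0,v_6], [v_1,v_2], [v_1,v_3], [v_1,v_4], [v_1,v_5], [v_1,v_6], [v_1,v_7], [v_1,v_8], [v_2,v_7], [v_3,v_8], [v_4,v_5]

Hence C_0 ≅ Z^9, C_1 ≅ Z^12.

The boundary map ∂_1: C_1 → C_0 is given by ∂[p,q] = [q] − [p]. For instance
  ∂[v_3,v_8] = [v_8] − [v_3].
The resulting 9×12 matrix has rank 8, and its Smith normal form has invariant factors (1,1,1,1,1,1,1,1).

Now H_k = ker ∂_k / im ∂_{k+1}, so:

  H_0: rank C_0 − rank ∂_1 = 9 − 8 = 1, and the invariant factors of ∂_1 are all 1, so H_0 = Z.
  H_1: rank ker ∂_1 − rank ∂_2 = (12 − 8) − 0 = 4, and there is no ∂_2, so H_1 = Z^4.

As a check, the Euler characteristic is 9 − 12 = -3, which agrees with 1 − 4 = -3.
(K is a triangulation of a wedge of 4 circles.)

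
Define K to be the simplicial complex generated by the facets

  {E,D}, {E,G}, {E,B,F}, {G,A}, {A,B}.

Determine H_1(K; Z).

H_1 ≅ Z.

Take the total order A < B < D < E < F < G on the vertex set. Then K (dimension 2) consists of the simplices:

  0-simplices (6): A, B, D, E, F, G
  1-simplices (7): AB, AG, BE, BF, DE, EF, EG
  2-simplices (1): BEF

Hence C_0 ≅ Z^6, C_1 ≅ Z^7, C_2 ≅ Z^1.

The boundary map ∂_1: C_1 → C_0 maps an edge to its endpoints' difference, ∂[p,q] = q − p. For instance
  ∂AB = B − A.
This gives a 6×7 integer matrix of rank 5; reducing to Smith normal form yields diagonal entries (1,1,1,1,1).

∂_2: C_2 → C_1 sends each 2-simplex [p,q,r] to [q,r] − [p,r] + [p,q]. For instance
  ∂BEF = EF − BF + BE.
The 7×1 boundary matrix has rank 1 and Smith normal form diag(1).

Now H_k = ker ∂_k / im ∂_{k+1}, so:

  H_1: rank ker ∂_1 − rank ∂_2 = (7 − 5) − 1 = 1, and the invariant factors of ∂_2 are all 1, so H_1 = Z.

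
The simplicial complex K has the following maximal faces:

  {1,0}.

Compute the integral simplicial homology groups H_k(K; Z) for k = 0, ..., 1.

Fix the vertex order 0 < 1 and write every simplex with vertices in increasing order. Then dim K = 1 and the simplices of K are:

  0-simplices (2): [0], [1]
  1-simplices (1): [0,1]

so the chain groups are C_0 ≅ Z^2, C_1 ≅ Z^1.

∂_1: C_1 → C_0 sends each edge [p,q] (with p < q) to q − p. For instance
  ∂[0,1] = [1] − [0].
The 2×1 boundary matrix has rank 1 and Smith normal form diag(1).

Now H_k = ker ∂_k / im ∂_{k+1}, so:

  H_0: rank C_0 − rank ∂_1 = 2 − 1 = 1, and the invariant factors of ∂_1 are all 1, so H_0 ≅ Z.
  H_1: rank ker ∂_1 − rank ∂_2 = (1 − 1) − 0 = 0, and there is no ∂_2, so H_1 ≅ 0.

As a check, the Euler characteristic is 2 − 1 = 1, which agrees with 1 − 0 = 1.

H_0 = Z,  H_1 = 0.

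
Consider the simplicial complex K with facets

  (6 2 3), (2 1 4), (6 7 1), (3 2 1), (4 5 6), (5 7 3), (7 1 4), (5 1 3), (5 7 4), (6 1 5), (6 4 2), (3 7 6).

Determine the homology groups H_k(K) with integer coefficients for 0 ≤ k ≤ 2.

Fix the vertex order 1 < 2 < 3 < 4 < 5 < 6 < 7 and write every simplex with vertices in increasing order. Then dim K = 2 and the simplices of K are:

  0-simplices (7): [1], [2], [3], [4], [5], [6], [7]
  1-simplices (18): [1,2], [1,3], [1,4], [1,5], [1,6], [1,7], [2,3], [2,4], [2,6], [3,5], [3,6], [3,7], [4,5], [4,6], [4,7], [5,6], [5,7], [6,7]
  2-simplices (12): [1,2,3], [1,2,4], [1,3,5], [1,4,7], [1,5,6], [1,6,7], [2,3,6], [2,4,6], [3,5,7], [3,6,7], [4,5,6], [4,5,7]

giving chain groups C_0 ≅ Z^7, C_1 ≅ Z^18, C_2 ≅ Z^12.

The boundary map ∂_1: C_1 → C_0 is given by ∂[p,q] = [q] − [p].
As a 7×18 matrix over Z this has rank 6, with invariant factors (1,1,1,1,1,1).

∂_2: C_2 → C_1 sends each 2-simplex [p,q,r] to [q,r] − [p,r] + [p,q]. For instance
  ∂[1,5,6] = [5,6] − [1,6] + [1,5],
  ∂[2,4,6] = [4,6] − [2,6] + [2,4].
The resulting 18×12 matrix has rank 12, and its Smith normal form has invariant factors (1,1,1,1,1,1,1,1,1,1,1,2).

Now H_k = ker ∂_k / im ∂_{k+1}, so:

  H_0: rank C_0 − rank ∂_1 = 7 − 6 = 1, and the invariant factors of ∂_1 are all 1, so H_0 ≅ Z.
  H_1: rank ker ∂_1 − rank ∂_2 = (18 − 6) − 12 = 0, and ∂_2 has invariant factor 2 > 1, so H_1 ≅ Z/2.
  H_2: rank ker ∂_2 − rank ∂_3 = (12 − 12) − 0 = 0, and there is no ∂_3, so H_2 ≅ 0.

As a check, the Euler characteristic is 7 − 18 + 12 = 1, which agrees with 1 − 0 + 0 = 1.

H_0 = Z,  H_1 = Z/2,  H_2 = 0.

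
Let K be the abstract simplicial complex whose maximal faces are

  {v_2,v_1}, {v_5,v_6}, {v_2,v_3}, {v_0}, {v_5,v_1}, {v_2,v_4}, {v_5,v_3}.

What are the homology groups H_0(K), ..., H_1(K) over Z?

Take the total order v_0 < v_1 < v_2 < v_3 < v_4 < v_5 < v_6 on the vertex set. Then K (dimension 1) consists of the simplices:

  0-simplices (7): [v_0], [v_1], [v_2], [v_3], [v_4], [v_5], [v_6]
  1-simplices (6): [v_1,v_2], [v_1,v_5], [v_2,v_3], [v_2,v_4], [v_3,v_5], [v_5,v_6]

so the chain groups are C_0 ≅ Z^7, C_1 ≅ Z^6.

∂_1: C_1 → C_0 maps an edge to its endpoints' difference, ∂[p,q] = q − p.
As a 7×6 matrix over Z this has rank 5, with invariant factors (1,1,1,1,1).

Now H_k = ker ∂_k / im ∂_{k+1}, so:

  H_0: rank C_0 − rank ∂_1 = 7 − 5 = 2, and the invariant factors of ∂_1 are all 1, so H_0 = Z^2.
  H_1: rank ker ∂_1 − rank ∂_2 = (6 − 5) − 0 = 1, and there is no ∂_2, so H_1 = Z.

H_0 = Z^2,  H_1 = Z.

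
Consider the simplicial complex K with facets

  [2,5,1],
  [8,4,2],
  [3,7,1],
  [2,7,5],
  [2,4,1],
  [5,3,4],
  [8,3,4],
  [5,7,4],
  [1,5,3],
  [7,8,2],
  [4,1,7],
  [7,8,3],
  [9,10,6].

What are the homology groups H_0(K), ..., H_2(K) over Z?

Order the vertices as 1 < 2 < 3 < 4 < 5 < 6 < 7 < 8 < 9 < 10. Listing each simplex with vertices in this order, K has dimension 2 with simplices:

  0-simplices (10): [1], [2], [3], [4], [5], [6], [7], [8], [9], [10]
  1-simplices (21): [1,2], [1,3], [1,4], [1,5], [1,7], [2,4], [2,5], [2,7], [2,8], [3,4], [3,5], [3,7], [3,8], [4,5], [4,7], [4,8], [5,7], [6,9], [6,10], [7,8], [9,10]
  2-simplices (13): [1,2,4], [1,2,5], [1,3,5], [1,3,7], [1,4,7], [2,4,8], [2,5,7], [2,7,8], [3,4,5], [3,4,8], [3,7,8], [4,5,7], [6,9,10]

giving chain groups C_0 ≅ Z^10, C_1 ≅ Z^21, C_2 ≅ Z^13.

Boundary ∂_1: C_1 → C_0 maps an edge to its endpoints' difference, ∂[p,q] = q − p.
The 10×21 boundary matrix has rank 8 and Smith normal form diag(1,1,1,1,1,1,1,1).

∂_2: C_2 → C_1 maps a triangle to the signed sum of its edges. For instance
  ∂[1,3,7] = [3,7] − [1,7] + [1,3],
  ∂[1,2,4] = [2,4] − [1,4] + [1,2].
The resulting 21×13 matrix has rank 13, and its Smith normal form has invariant factors (1,1,1,1,1,1,1,1,1,1,1,1,2).

Now H_k = ker ∂_k / im ∂_{k+1}, so:

  H_0: rank C_0 − rank ∂_1 = 10 − 8 = 2, and the invariant factors of ∂_1 are all 1, so H_0 = Z^2.
  H_1: rank ker ∂_1 − rank ∂_2 = (21 − 8) − 13 = 0, and ∂_2 has invariant factor 2 > 1, so H_1 = Z/2.
  H_2: rank ker ∂_2 − rank ∂_3 = (13 − 13) − 0 = 0, and there is no ∂_3, so H_2 = 0.

H_0 ≅ Z^2,  H_1 ≅ Z/2,  H_2 = 0.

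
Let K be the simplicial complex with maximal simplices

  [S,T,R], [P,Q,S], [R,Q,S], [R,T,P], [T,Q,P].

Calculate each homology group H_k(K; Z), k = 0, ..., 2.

K has 5 vertices, 10 edges, 5 triangles.
rank ∂_0 = 0, rank ∂_1 = 4 ⇒ b_0 = 5 − 0 − 4 = 1; all invariant factors of ∂_1 are 1 so no torsion. So H_0 ≅ Z.
rank ∂_1 = 4, rank ∂_2 = 5 ⇒ b_1 = 10 − 4 − 5 = 1; all invariant factors of ∂_2 are 1 so no torsion. So H_1 ≅ Z.
rank ∂_2 = 5, rank ∂_3 = 0 ⇒ b_2 = 5 − 5 − 0 = 0. So H_2 ≅ 0.

H_0 ≅ Z,  H_1 ≅ Z,  H_2 = 0.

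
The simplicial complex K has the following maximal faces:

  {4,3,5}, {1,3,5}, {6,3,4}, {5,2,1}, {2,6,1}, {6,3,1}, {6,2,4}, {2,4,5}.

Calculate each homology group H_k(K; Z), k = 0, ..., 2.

We work with the vertex ordering 1 < 2 < 3 < 4 < 5 < 6. The simplices of K, each written with vertices in increasing order, are:

  0-simplices (6): [1], [2], [3], [4], [5], [6]
  1-simplices (12): [1,2], [1,3], [1,5], [1,6], [2,4], [2,5], [2,6], [3,4], [3,5], [3,6], [4,5], [4,6]
  2-simplices (8): [1,2,5], [1,2,6], [1,3,5], [1,3,6], [2,4,5], [2,4,6], [3,4,5], [3,4,6]

so the chain groups are C_0 ≅ Z^6, C_1 ≅ Z^12, C_2 ≅ Z^8.

∂_1: C_1 → C_0 is given by ∂[p,q] = [q] − [p].
The resulting 6×12 matrix has rank 5, and its Smith normal form has invariant factors (1,1,1,1,1).

Boundary ∂_2: C_2 → C_1 acts by ∂[p,q,r] = [q,r] − [p,r] + [p,q]. For instance
  ∂[2,4,5] = [4,5] − [2,5] + [2,4],
  ∂[3,4,6] = [4,6] − [3,6] + [3,4].
The 12×8 boundary matrix has rank 7 and Smith normal form diag(1,1,1,1,1,1,1).

From H_k ≅ ker(∂_k) / im(∂_{k+1}) we obtain:

  H_0: rank C_0 − rank ∂_1 = 6 − 5 = 1, and the invariant factors of ∂_1 are all 1, so H_0 = Z.
  H_1: rank ker ∂_1 − rank ∂_2 = (12 − 5) − 7 = 0, and the invariant factors of ∂_2 are all 1, so H_1 = 0.
  H_2: rank ker ∂_2 − rank ∂_3 = (8 − 7) − 0 = 1, and there is no ∂_3, so H_2 = Z.

As a check, the Euler characteristic is 6 − 12 + 8 = 2, which agrees with 1 − 0 + 1 = 2.

H_0 = Z,  H_1 = 0,  H_2 = Z.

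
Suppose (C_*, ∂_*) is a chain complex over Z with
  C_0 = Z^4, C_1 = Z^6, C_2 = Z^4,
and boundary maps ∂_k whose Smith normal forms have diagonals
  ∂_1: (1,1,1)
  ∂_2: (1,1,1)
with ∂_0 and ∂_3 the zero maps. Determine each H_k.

H_0: b_0 = 4 − 0 − 3 = 1; torsion from ∂_1 factors > 1: none. So H_0 ≅ Z.
H_1: b_1 = 6 − 3 − 3 = 0; torsion from ∂_2 factors > 1: none. So H_1 ≅ 0.
H_2: b_2 = 4 − 3 − 0 = 1; torsion from ∂_3 factors > 1: none. So H_2 ≅ Z.

H_0 ≅ Z,  H_1 = 0,  H_2 ≅ Z.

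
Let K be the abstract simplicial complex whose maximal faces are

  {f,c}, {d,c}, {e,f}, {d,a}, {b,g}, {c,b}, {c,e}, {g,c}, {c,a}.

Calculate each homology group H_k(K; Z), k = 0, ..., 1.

Fix the vertex order a < b < c < d < e < f < g and write every simplex with vertices in increasing order. Then dim K = 1 and the simplices of K are:

  0-simplices (7): a, b, c, d, e, f, g
  1-simplices (9): ac, ad, bc, bg, cd, ce, cf, cg, ef

Hence C_0 ≅ Z^7, C_1 ≅ Z^9.

∂_1: C_1 → C_0 sends each edge [p,q] (with p < q) to q − p.
This gives a 7×9 integer matrix of rank 6; reducing to Smith normal form yields diagonal entries (1,1,1,1,1,1).

Reading off H_k = ker ∂_k / im ∂_{k+1}:

  H_0: rank C_0 − rank ∂_1 = 7 − 6 = 1, and the invariant factors of ∂_1 are all 1, so H_0 = Z.
  H_1: rank ker ∂_1 − rank ∂_2 = (9 − 6) − 0 = 3, and there is no ∂_2, so H_1 = Z^3.

H_0 ≅ Z,  H_1 ≅ Z^3.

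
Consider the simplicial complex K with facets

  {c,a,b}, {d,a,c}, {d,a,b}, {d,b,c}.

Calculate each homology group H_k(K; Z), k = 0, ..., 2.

H_0 ≅ Z,  H_1 = 0,  H_2 ≅ Z.

Take the total order a < b < c < d on the vertex set. Then K (dimension 2) consists of the simplices:

  0-simplices (4): a, b, c, d
  1-simplices (6): ab, ac, ad, bc, bd, cd
  2-simplices (4): abc, abd, acd, bcd

so the chain groups are C_0 ≅ Z^4, C_1 ≅ Z^6, C_2 ≅ Z^4.

∂_1: C_1 → C_0 maps an edge to its endpoints' difference, ∂[p,q] = q − p. For instance
  ∂bc = c − b.
The resulting 4×6 matrix has rank 3, and its Smith normal form has invariant factors (1,1,1).

Boundary ∂_2: C_2 → C_1 maps a triangle to the signed sum of its edges. For instance
  ∂abc = bc − ac + ab,
  ∂bcd = cd − bd + bc.
This gives a 6×4 integer matrix of rank 3; reducing to Smith normal form yields diagonal entries (1,1,1).

Now H_k = ker ∂_k / im ∂_{k+1}, so:

  H_0: rank C_0 − rank ∂_1 = 4 − 3 = 1, and the invariant factors of ∂_1 are all 1, so H_0 ≅ Z.
  H_1: rank ker ∂_1 − rank ∂_2 = (6 − 3) − 3 = 0, and the invariant factors of ∂_2 are all 1, so H_1 ≅ 0.
  H_2: rank ker ∂_2 − rank ∂_3 = (4 − 3) − 0 = 1, and there is no ∂_3, so H_2 ≅ Z.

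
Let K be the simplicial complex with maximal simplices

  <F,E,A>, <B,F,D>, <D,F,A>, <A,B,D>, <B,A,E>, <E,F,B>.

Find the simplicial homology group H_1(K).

H_1 = 0.

Order the vertices as A < B < D < E < F. Listing each simplex with vertices in this order, K has dimension 2 with simplices:

  0-simplices (5): A, B, D, E, F
  1-simplices (9): AB, AD, AE, AF, BD, BE, BF, DF, EF
  2-simplices (6): ABD, ABE, ADF, AEF, BDF, BEF

giving chain groups C_0 ≅ Z^5, C_1 ≅ Z^9, C_2 ≅ Z^6.

Boundary ∂_1: C_1 → C_0 sends each edge [p,q] (with p < q) to q − p. For instance
  ∂AF = F − A.
This gives a 5×9 integer matrix of rank 4; reducing to Smith normal form yields diagonal entries (1,1,1,1).

Boundary ∂_2: C_2 → C_1 maps a triangle to the signed sum of its edges. For instance
  ∂AEF = EF − AF + AE,
  ∂BEF = EF − BF + BE.
This gives a 9×6 integer matrix of rank 5; reducing to Smith normal form yields diagonal entries (1,1,1,1,1).

Reading off H_k = ker ∂_k / im ∂_{k+1}:

  H_1: rank ker ∂_1 − rank ∂_2 = (9 − 4) − 5 = 0, and the invariant factors of ∂_2 are all 1, so H_1 ≅ 0.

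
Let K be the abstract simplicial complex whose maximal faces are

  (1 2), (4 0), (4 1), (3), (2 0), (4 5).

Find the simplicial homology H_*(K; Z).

Fix the vertex order 0 < 1 < 2 < 3 < 4 < 5 and write every simplex with vertices in increasing order. Then dim K = 1 and the simplices of K are:

  0-simplices (6): [0], [1], [2], [3], [4], [5]
  1-simplices (5): [0,2], [0,4], [1,2], [1,4], [4,5]

giving chain groups C_0 ≅ Z^6, C_1 ≅ Z^5.

Boundary ∂_1: C_1 → C_0 maps an edge to its endpoints' difference, ∂[p,q] = q − p. For instance
  ∂[4,5] = [5] − [4].
The resulting 6×5 matrix has rank 4, and its Smith normal form has invariant factors (1,1,1,1).

Computing H_k = (kernel of ∂_k) / (image of ∂_{k+1}):

  H_0: rank C_0 − rank ∂_1 = 6 − 4 = 2, and the invariant factors of ∂_1 are all 1, so H_0 ≅ Z^2.
  H_1: rank ker ∂_1 − rank ∂_2 = (5 − 4) − 0 = 1, and there is no ∂_2, so H_1 ≅ Z.

H_0 = Z^2,  H_1 = Z.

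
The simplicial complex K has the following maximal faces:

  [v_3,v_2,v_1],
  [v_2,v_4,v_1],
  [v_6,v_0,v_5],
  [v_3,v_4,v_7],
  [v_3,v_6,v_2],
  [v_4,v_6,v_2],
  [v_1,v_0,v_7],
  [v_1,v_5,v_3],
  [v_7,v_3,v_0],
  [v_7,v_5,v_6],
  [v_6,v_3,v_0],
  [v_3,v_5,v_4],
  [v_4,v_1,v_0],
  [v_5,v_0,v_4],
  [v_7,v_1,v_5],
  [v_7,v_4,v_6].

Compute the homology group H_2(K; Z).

H_2 = Z.

Fix the vertex order v_0 < v_1 < v_2 < v_3 < v_4 < v_5 < v_6 < v_7 and write every simplex with vertices in increasing order. Then dim K = 2 and the simplices of K are:

  0-simplices (8): [v_0], [v_1], [v_2], [v_3], [v_4], [v_5], [v_6], [v_7]
  1-simplices (24): (24 of them)
  2-simplices (16): (16 of them)

so the chain groups are C_0 ≅ Z^8, C_1 ≅ Z^24, C_2 ≅ Z^16.

Boundary ∂_1: C_1 → C_0 maps an edge to its endpoints' difference, ∂[p,q] = q − p. For instance
  ∂[v_3,v_4] = [v_4] − [v_3].
This gives a 8×24 integer matrix of rank 7; reducing to Smith normal form yields diagonal entries (1,1,1,1,1,1,1).

∂_2: C_2 → C_1 sends each 2-simplex [p,q,r] to [q,r] − [p,r] + [p,q]. For instance
  ∂[v_4,v_6,v_7] = [v_6,v_7] − [v_4,v_7] + [v_4,v_6],
  ∂[v_3,v_4,v_5] = [v_4,v_5] − [v_3,v_5] + [v_3,v_4].
As a 24×16 matrix over Z this has rank 15, with invariant factors (1,1,1,1,1,1,1,1,1,1,1,1,1,1,1).

Reading off H_k = ker ∂_k / im ∂_{k+1}:

  H_2: rank ker ∂_2 − rank ∂_3 = (16 − 15) − 0 = 1, and there is no ∂_3, so H_2 = Z.

(K is a triangulation of the torus T^2.)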